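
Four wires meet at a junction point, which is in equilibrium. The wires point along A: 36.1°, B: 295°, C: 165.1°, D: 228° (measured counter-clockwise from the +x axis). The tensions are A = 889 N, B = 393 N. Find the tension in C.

Resolve: ΣF_x = 889 cos 36.1° + 393 cos 295° + T_C cos 165.1° + T_D cos 228° = 0.
        ΣF_y = 889 sin 36.1° + 393 sin 295° + T_C sin 165.1° + T_D sin 228° = 0.
The known terms sum to (884.4, 167.6) N, so -0.9664 T_C − 0.6691 T_D = -884.4 and 0.2571 T_C − 0.7431 T_D = -167.6.
Solving simultaneously: T_C = 612.3 N, T_D = 437.4 N.

T_C ≈ 612 N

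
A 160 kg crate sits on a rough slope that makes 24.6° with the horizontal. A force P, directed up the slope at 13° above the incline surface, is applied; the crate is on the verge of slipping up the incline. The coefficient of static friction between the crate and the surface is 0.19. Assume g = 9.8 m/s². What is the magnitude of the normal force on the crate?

N ≈ 1220 N

On the verge of sliding up the incline, friction equals μN and acts down the slope.
Perpendicular: N + P sin 13° = W cos 24.6° = 1426 N.
Along incline: P cos 13° = W sin 24.6° + μN  with W sin 24.6° = 652.7 N.
Solving the pair for P and N: P = 908.1 N, N = 1221 N (and f = μN = 232.1 N).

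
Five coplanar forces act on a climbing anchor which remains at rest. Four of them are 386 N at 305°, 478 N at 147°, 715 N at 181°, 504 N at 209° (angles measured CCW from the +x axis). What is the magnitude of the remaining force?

Sum the known components: ΣF_x = -1335 N, ΣF_y = -312.7 N.
For equilibrium the remaining force must supply (−ΣF_x, −ΣF_y) = (1335, 312.7) N.
Magnitude = √((1335)² + (312.7)²) = 1371 N; direction = atan2(312.7, 1335) = 13.2°.

F ≈ 1370 N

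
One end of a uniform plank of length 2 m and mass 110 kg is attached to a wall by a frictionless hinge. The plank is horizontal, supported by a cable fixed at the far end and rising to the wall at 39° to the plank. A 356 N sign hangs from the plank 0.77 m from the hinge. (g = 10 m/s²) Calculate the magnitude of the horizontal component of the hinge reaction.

Take torques about the hinge: T sin 39° · 2 = 110×10×1 + 356×0.77 = 1374.1 N·m.
So T = 1374.1 / (0.6293 × 2) = 1091.7 N.
ΣF_x = 0: H_x = T cos 39° = 848.45 N.

H_x ≈ 848 N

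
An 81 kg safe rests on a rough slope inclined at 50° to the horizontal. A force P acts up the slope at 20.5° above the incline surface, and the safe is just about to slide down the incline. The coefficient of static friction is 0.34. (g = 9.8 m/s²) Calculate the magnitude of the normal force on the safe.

On the verge of sliding down the incline, friction equals μN and acts up the slope.
Perpendicular: N + P sin 20.5° = W cos 50° = 510.2 N.
Along incline: P cos 20.5° + μN = W sin 50° with W sin 50° = 608.1 N.
Solving the pair for P and N: P = 531.6 N, N = 324.1 N (and f = μN = 110.2 N).

N ≈ 324 N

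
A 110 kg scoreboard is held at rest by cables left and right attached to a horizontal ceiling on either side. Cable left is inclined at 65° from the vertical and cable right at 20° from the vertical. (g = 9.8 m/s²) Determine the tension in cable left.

T_left ≈ 370 N

Angles from the horizontal: cable left is 90° − 65° = 25°, cable right is 90° − 20° = 70°.
Weight W = 110 × 9.8 = 1078 N acts straight down.
Horizontal: T_left cos 25° = T_right cos 70°  →  T_right = 2.65 T_left.
Vertical: T_left sin 25° + T_right sin 70° = 1078.
Substituting the horizontal relation into the vertical equation gives 2.913 T_left = 1078, so T_left = 370.1 N.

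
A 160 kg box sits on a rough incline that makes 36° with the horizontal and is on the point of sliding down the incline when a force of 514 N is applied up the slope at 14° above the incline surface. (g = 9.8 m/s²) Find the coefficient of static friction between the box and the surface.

μ ≈ 0.370

On the verge of sliding down the incline, friction is at its maximum μN and acts up the slope.
Perpendicular to incline: N = W cos 36° − P sin 14° = 1269 − 124.3 = 1144 N.
Along incline: P cos 14° + μN = W sin 36° → μ = (W sin 36° − P cos 14°) / N = 0.3696.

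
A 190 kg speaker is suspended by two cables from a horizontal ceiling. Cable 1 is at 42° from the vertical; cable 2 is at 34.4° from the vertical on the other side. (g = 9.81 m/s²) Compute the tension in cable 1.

Angles from the horizontal: cable 1 is 90° − 42° = 48°, cable 2 is 90° − 34.4° = 55.6°.
Weight W = 190 × 9.81 = 1864 N acts straight down.
Horizontal: T_1 cos 48° = T_2 cos 55.6°  →  T_2 = 1.184 T_1.
Vertical: T_1 sin 48° + T_2 sin 55.6° = 1864.
Substituting the horizontal relation into the vertical equation gives 1.72 T_1 = 1864, so T_1 = 1083 N.

T_1 ≈ 1080 N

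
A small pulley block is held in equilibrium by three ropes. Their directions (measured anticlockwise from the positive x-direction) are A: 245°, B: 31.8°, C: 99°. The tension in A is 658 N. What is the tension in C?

T_C ≈ 391 N

Resolve: ΣF_x = 658 cos 245° + T_B cos 31.8° + T_C cos 99° = 0.
        ΣF_y = 658 sin 245° + T_B sin 31.8° + T_C sin 99° = 0.
The known terms sum to (-278.1, -596.4) N, so 0.8499 T_B − 0.1564 T_C = 278.1 and 0.5270 T_B + 0.9877 T_C = 596.4.
Solving simultaneously: T_B = 399.1 N, T_C = 390.8 N.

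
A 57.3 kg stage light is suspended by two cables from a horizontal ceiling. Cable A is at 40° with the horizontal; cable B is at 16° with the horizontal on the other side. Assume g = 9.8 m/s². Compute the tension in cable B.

Weight W = 57.3 × 9.8 = 561.5 N acts straight down.
Horizontal: T_A cos 40° = T_B cos 16°  →  T_A = 1.255 T_B.
Vertical: T_A sin 40° + T_B sin 16° = 561.5.
Substituting the horizontal relation into the vertical equation gives 1.082 T_B = 561.5, so T_B = 518.9 N.

T_B ≈ 519 N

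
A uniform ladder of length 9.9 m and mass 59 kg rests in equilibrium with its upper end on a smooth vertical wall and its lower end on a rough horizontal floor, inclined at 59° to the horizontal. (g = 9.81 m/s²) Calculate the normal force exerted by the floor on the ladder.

ΣF_y = 0: N_floor = 59×9.81 = 578.79 N.

N_floor ≈ 579 N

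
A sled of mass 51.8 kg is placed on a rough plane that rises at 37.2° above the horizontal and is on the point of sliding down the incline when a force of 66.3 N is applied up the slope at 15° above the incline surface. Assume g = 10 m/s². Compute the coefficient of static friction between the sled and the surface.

μ ≈ 0.630

On the verge of sliding down the incline, friction is at its maximum μN and acts up the slope.
Perpendicular to incline: N = W cos 37.2° − P sin 15° = 412.6 − 17.16 = 395.4 N.
Along incline: P cos 15° + μN = W sin 37.2° → μ = (W sin 37.2° − P cos 15°) / N = 0.63.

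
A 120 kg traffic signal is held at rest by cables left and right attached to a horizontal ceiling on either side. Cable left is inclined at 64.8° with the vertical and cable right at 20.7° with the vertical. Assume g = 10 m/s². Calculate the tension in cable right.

T_right ≈ 1090 N

Angles from the horizontal: cable left is 90° − 64.8° = 25.2°, cable right is 90° − 20.7° = 69.3°.
Weight W = 120 × 10 = 1200 N acts straight down.
Horizontal: T_left cos 25.2° = T_right cos 69.3°  →  T_left = 0.3907 T_right.
Vertical: T_left sin 25.2° + T_right sin 69.3° = 1200.
Substituting the horizontal relation into the vertical equation gives 1.102 T_right = 1200, so T_right = 1089 N.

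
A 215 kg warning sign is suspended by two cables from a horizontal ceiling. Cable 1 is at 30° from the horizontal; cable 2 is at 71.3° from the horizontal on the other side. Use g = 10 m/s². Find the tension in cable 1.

Weight W = 215 × 10 = 2150 N acts straight down.
Horizontal: T_1 cos 30° = T_2 cos 71.3°  →  T_2 = 2.701 T_1.
Vertical: T_1 sin 30° + T_2 sin 71.3° = 2150.
Substituting the horizontal relation into the vertical equation gives 3.059 T_1 = 2150, so T_1 = 702.9 N.

T_1 ≈ 703 N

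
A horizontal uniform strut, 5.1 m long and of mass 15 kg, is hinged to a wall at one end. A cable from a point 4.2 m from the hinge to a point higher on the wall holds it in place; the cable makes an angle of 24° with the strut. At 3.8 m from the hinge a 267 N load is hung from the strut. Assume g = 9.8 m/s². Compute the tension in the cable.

T ≈ 813 N

Take torques about the hinge: T sin 24° · 4.2 = 15×9.8×2.55 + 267×3.8 = 1389.4 N·m.
So T = 1389.4 / (0.4067 × 4.2) = 813.36 N.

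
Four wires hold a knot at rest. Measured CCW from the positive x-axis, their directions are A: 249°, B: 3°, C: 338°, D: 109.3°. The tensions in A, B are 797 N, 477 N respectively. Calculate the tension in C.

Resolve: ΣF_x = 797 cos 249° + 477 cos 3° + T_C cos 338° + T_D cos 109.3° = 0.
        ΣF_y = 797 sin 249° + 477 sin 3° + T_C sin 338° + T_D sin 109.3° = 0.
The known terms sum to (190.7, -719.1) N, so 0.9272 T_C − 0.3305 T_D = -190.7 and -0.3746 T_C + 0.9438 T_D = 719.1.
Solving simultaneously: T_C = 76.76 N, T_D = 792.4 N.

T_C ≈ 76.8 N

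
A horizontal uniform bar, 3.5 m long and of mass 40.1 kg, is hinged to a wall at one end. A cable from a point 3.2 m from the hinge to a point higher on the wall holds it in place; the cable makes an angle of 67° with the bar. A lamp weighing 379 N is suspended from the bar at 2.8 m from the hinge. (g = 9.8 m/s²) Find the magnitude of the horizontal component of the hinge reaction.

Take torques about the hinge: T sin 67° · 3.2 = 40.1×9.8×1.75 + 379×2.8 = 1748.9 N·m.
So T = 1748.9 / (0.9205 × 3.2) = 593.73 N.
ΣF_x = 0: H_x = T cos 67° = 231.99 N.

H_x ≈ 232 N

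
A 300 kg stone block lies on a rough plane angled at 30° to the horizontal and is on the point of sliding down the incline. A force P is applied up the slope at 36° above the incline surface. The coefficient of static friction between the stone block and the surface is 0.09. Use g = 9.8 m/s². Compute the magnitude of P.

P ≈ 1640 N

On the verge of sliding down the incline, friction equals μN and acts up the slope.
Perpendicular: N + P sin 36° = W cos 30° = 2546 N.
Along incline: P cos 36° + μN = W sin 30° with W sin 30° = 1470 N.
Solving the pair for P and N: P = 1641 N, N = 1582 N (and f = μN = 142.3 N).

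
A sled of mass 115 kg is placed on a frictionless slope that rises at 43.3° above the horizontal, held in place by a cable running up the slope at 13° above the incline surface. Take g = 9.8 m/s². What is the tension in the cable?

Take axes along and perpendicular to the incline. Weight components: W sin 43.3° = 772.9 N down-slope, W cos 43.3° = 820.2 N into the surface.
Along incline: T cos 13° = W sin 43.3° → T = 793.2 N.
Perpendicular: N = W cos 43.3° − T sin 13° = 641.8 N.

T ≈ 793 N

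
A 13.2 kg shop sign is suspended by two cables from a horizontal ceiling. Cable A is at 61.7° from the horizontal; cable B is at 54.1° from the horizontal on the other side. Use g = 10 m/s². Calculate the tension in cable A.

Weight W = 13.2 × 10 = 132 N acts straight down.
Horizontal: T_A cos 61.7° = T_B cos 54.1°  →  T_B = 0.8085 T_A.
Vertical: T_A sin 61.7° + T_B sin 54.1° = 132.
Substituting the horizontal relation into the vertical equation gives 1.535 T_A = 132, so T_A = 85.97 N.

T_A ≈ 86 N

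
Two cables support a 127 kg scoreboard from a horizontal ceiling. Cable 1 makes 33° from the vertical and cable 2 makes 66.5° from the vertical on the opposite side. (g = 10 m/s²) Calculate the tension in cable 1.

T_1 ≈ 1180 N

Angles from the horizontal: cable 1 is 90° − 33° = 57°, cable 2 is 90° − 66.5° = 23.5°.
Weight W = 127 × 10 = 1270 N acts straight down.
Horizontal: T_1 cos 57° = T_2 cos 23.5°  →  T_2 = 0.5939 T_1.
Vertical: T_1 sin 57° + T_2 sin 23.5° = 1270.
Substituting the horizontal relation into the vertical equation gives 1.075 T_1 = 1270, so T_1 = 1181 N.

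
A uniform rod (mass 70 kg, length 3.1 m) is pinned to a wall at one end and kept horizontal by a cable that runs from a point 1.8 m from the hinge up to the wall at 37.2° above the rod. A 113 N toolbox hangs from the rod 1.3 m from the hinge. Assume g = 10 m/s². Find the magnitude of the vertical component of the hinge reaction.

|H_y| ≈ 129 N

Take torques about the hinge: T sin 37.2° · 1.8 = 70×10×1.55 + 113×1.3 = 1231.9 N·m.
So T = 1231.9 / (0.6046 × 1.8) = 1132 N.
ΣF_y = 0: H_y = (70×10 + 113) − T sin 37.2° = 813 − 684.39 = 128.61 N.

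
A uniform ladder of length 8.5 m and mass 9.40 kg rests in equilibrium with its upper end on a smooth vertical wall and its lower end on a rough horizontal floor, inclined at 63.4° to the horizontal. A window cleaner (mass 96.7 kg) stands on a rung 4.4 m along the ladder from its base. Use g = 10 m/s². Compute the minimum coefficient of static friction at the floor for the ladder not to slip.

ΣF_y = 0: N_floor = 9.40×10 + 96.7×10 = 1061 N.
Torques about the foot: N_wall · 8.5 sin 63.4° = 9.40×10×4.25 cos 63.4° + 96.7×10×4.4 cos 63.4° → N_wall = 274.2 N.
ΣF_x = 0: f_floor = N_wall = 274.2 N.
μ_min = f_floor / N_floor = 274.2 / 1061 = 0.2584.

μ_min ≈ 0.258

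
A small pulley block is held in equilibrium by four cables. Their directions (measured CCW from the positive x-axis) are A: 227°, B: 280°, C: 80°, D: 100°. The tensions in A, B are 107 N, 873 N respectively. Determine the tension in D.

T_D ≈ 703 N

Resolve: ΣF_x = 107 cos 227° + 873 cos 280° + T_C cos 80° + T_D cos 100° = 0.
        ΣF_y = 107 sin 227° + 873 sin 280° + T_C sin 80° + T_D sin 100° = 0.
The known terms sum to (78.62, -938) N, so 0.1736 T_C − 0.1736 T_D = -78.62 and 0.9848 T_C + 0.9848 T_D = 938.
Solving simultaneously: T_C = 249.9 N, T_D = 702.6 N.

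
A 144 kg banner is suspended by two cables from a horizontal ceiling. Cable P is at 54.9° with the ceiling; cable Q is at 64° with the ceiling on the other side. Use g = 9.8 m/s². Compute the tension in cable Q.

T_Q ≈ 927 N

Weight W = 144 × 9.8 = 1411 N acts straight down.
Horizontal: T_P cos 54.9° = T_Q cos 64°  →  T_P = 0.7624 T_Q.
Vertical: T_P sin 54.9° + T_Q sin 64° = 1411.
Substituting the horizontal relation into the vertical equation gives 1.523 T_Q = 1411, so T_Q = 926.9 N.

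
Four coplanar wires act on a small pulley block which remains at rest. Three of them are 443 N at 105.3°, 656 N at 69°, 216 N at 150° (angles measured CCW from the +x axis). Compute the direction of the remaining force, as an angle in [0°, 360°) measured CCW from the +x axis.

Sum the known components: ΣF_x = -68.87 N, ΣF_y = 1148 N.
For equilibrium the remaining force must supply (−ΣF_x, −ΣF_y) = (68.87, -1148) N.
Magnitude = √((68.87)² + (-1148)²) = 1150 N; direction = atan2(-1148, 68.87) = 273.4°.

θ ≈ 273°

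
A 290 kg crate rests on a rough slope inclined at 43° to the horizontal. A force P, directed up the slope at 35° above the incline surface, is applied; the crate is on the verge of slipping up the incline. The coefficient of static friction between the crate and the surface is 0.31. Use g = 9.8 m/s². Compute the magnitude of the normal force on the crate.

N ≈ 593 N

On the verge of sliding up the incline, friction equals μN and acts down the slope.
Perpendicular: N + P sin 35° = W cos 43° = 2079 N.
Along incline: P cos 35° = W sin 43° + μN  with W sin 43° = 1938 N.
Solving the pair for P and N: P = 2590 N, N = 592.7 N (and f = μN = 183.7 N).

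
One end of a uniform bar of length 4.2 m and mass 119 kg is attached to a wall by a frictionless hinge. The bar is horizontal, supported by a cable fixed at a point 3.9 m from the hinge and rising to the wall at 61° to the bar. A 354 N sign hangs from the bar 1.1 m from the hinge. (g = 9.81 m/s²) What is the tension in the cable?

Take torques about the hinge: T sin 61° · 3.9 = 119×9.81×2.1 + 354×1.1 = 2840.9 N·m.
So T = 2840.9 / (0.8746 × 3.9) = 832.87 N.

T ≈ 833 N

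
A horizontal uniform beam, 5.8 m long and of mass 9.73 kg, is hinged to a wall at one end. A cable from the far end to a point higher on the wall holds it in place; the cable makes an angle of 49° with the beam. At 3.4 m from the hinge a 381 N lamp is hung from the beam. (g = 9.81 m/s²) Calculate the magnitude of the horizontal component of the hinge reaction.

Take torques about the hinge: T sin 49° · 5.8 = 9.73×9.81×2.9 + 381×3.4 = 1572.2 N·m.
So T = 1572.2 / (0.7547 × 5.8) = 359.17 N.
ΣF_x = 0: H_x = T cos 49° = 235.64 N.

H_x ≈ 236 N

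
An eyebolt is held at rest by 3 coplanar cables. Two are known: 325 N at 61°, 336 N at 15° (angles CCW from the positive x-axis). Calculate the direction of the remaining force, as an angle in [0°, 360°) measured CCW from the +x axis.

Sum the known components: ΣF_x = 482.1 N, ΣF_y = 371.2 N.
For equilibrium the remaining force must supply (−ΣF_x, −ΣF_y) = (-482.1, -371.2) N.
Magnitude = √((-482.1)² + (-371.2)²) = 608.5 N; direction = atan2(-371.2, -482.1) = 217.6°.

θ ≈ 218°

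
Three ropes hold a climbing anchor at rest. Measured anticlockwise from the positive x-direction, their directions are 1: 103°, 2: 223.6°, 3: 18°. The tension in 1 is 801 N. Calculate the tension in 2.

T_2 ≈ 1850 N

Resolve: ΣF_x = 801 cos 103° + T_2 cos 223.6° + T_3 cos 18° = 0.
        ΣF_y = 801 sin 103° + T_2 sin 223.6° + T_3 sin 18° = 0.
The known terms sum to (-180.2, 780.5) N, so -0.7242 T_2 + 0.9511 T_3 = 180.2 and -0.6896 T_2 + 0.3090 T_3 = -780.5.
Solving simultaneously: T_2 = 1847 N, T_3 = 1596 N.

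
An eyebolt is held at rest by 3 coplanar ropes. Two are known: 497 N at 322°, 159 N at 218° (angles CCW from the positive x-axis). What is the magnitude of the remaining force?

Sum the known components: ΣF_x = 266.3 N, ΣF_y = -403.9 N.
For equilibrium the remaining force must supply (−ΣF_x, −ΣF_y) = (-266.3, 403.9) N.
Magnitude = √((-266.3)² + (403.9)²) = 483.8 N; direction = atan2(403.9, -266.3) = 123.4°.

F ≈ 484 N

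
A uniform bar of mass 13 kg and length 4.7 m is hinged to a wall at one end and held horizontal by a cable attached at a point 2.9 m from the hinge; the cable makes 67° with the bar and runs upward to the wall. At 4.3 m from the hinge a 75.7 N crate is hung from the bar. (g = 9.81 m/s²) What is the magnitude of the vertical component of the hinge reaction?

Take torques about the hinge: T sin 67° · 2.9 = 13×9.81×2.35 + 75.7×4.3 = 625.21 N·m.
So T = 625.21 / (0.9205 × 2.9) = 234.21 N.
ΣF_y = 0: H_y = (13×9.81 + 75.7) − T sin 67° = 203.23 − 215.59 = -12.358 N.

|H_y| ≈ 12.4 N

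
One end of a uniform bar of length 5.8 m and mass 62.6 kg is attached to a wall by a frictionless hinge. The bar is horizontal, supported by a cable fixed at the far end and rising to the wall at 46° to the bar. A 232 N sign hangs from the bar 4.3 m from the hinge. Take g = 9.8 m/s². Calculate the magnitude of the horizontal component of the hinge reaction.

Take torques about the hinge: T sin 46° · 5.8 = 62.6×9.8×2.9 + 232×4.3 = 2776.7 N·m.
So T = 2776.7 / (0.7193 × 5.8) = 665.53 N.
ΣF_x = 0: H_x = T cos 46° = 462.31 N.

H_x ≈ 462 N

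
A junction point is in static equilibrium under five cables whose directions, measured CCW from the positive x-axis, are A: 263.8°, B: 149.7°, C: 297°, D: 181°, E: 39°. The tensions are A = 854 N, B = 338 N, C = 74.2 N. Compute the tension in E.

Resolve: ΣF_x = 854 cos 263.8° + 338 cos 149.7° + 74.2 cos 297° + T_D cos 181° + T_E cos 39° = 0.
        ΣF_y = 854 sin 263.8° + 338 sin 149.7° + 74.2 sin 297° + T_D sin 181° + T_E sin 39° = 0.
The known terms sum to (-350.4, -744.6) N, so -0.9998 T_D + 0.7771 T_E = 350.4 and -0.0175 T_D + 0.6293 T_E = 744.6.
Solving simultaneously: T_D = 581.7 N, T_E = 1199 N.

T_E ≈ 1200 N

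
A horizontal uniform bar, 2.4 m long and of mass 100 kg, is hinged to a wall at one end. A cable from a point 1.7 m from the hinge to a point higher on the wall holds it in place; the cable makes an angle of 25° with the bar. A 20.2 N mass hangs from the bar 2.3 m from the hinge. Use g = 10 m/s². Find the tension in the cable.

T ≈ 1730 N

Take torques about the hinge: T sin 25° · 1.7 = 100×10×1.2 + 20.2×2.3 = 1246.5 N·m.
So T = 1246.5 / (0.4226 × 1.7) = 1734.9 N.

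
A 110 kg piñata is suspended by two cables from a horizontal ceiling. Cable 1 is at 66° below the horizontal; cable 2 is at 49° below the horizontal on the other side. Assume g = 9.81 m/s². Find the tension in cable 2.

T_2 ≈ 484 N

Weight W = 110 × 9.81 = 1079 N acts straight down.
Horizontal: T_1 cos 66° = T_2 cos 49°  →  T_1 = 1.613 T_2.
Vertical: T_1 sin 66° + T_2 sin 49° = 1079.
Substituting the horizontal relation into the vertical equation gives 2.228 T_2 = 1079, so T_2 = 484.3 N.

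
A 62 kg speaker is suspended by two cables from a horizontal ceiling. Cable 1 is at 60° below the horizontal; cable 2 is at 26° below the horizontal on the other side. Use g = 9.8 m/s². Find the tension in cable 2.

T_2 ≈ 305 N

Weight W = 62 × 9.8 = 607.6 N acts straight down.
Horizontal: T_1 cos 60° = T_2 cos 26°  →  T_1 = 1.798 T_2.
Vertical: T_1 sin 60° + T_2 sin 26° = 607.6.
Substituting the horizontal relation into the vertical equation gives 1.995 T_2 = 607.6, so T_2 = 304.5 N.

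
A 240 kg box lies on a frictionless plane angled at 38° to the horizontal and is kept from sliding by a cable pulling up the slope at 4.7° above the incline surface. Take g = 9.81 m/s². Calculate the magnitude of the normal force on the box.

Take axes along and perpendicular to the incline. Weight components: W sin 38° = 1450 N down-slope, W cos 38° = 1855 N into the surface.
Along incline: T cos 4.7° = W sin 38° → T = 1454 N.
Perpendicular: N = W cos 38° − T sin 4.7° = 1736 N.

N ≈ 1740 N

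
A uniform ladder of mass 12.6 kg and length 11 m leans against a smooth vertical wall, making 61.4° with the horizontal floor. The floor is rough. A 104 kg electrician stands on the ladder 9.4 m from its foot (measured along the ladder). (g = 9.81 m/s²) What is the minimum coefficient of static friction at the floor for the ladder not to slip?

ΣF_y = 0: N_floor = 12.6×9.81 + 104×9.81 = 1143.8 N.
Torques about the foot: N_wall · 11 sin 61.4° = 12.6×9.81×5.5 cos 61.4° + 104×9.81×9.4 cos 61.4° → N_wall = 509.04 N.
ΣF_x = 0: f_floor = N_wall = 509.04 N.
μ_min = f_floor / N_floor = 509.04 / 1143.8 = 0.445.

μ_min ≈ 0.445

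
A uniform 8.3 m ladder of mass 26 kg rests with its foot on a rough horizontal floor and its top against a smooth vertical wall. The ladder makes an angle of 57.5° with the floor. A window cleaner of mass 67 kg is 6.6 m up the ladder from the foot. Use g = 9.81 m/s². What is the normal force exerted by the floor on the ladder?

ΣF_y = 0: N_floor = 26×9.81 + 67×9.81 = 912.33 N.

N_floor ≈ 912 N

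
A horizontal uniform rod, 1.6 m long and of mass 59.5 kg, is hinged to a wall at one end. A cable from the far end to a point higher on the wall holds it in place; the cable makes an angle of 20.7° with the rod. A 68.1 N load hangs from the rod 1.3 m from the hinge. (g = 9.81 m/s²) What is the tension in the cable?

Take torques about the hinge: T sin 20.7° · 1.6 = 59.5×9.81×0.8 + 68.1×1.3 = 555.49 N·m.
So T = 555.49 / (0.3535 × 1.6) = 982.19 N.

T ≈ 982 N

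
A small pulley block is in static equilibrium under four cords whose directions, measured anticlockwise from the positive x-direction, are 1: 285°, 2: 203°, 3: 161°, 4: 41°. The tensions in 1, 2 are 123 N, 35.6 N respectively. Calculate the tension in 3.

T_3 ≈ 115 N

Resolve: ΣF_x = 123 cos 285° + 35.6 cos 203° + T_3 cos 161° + T_4 cos 41° = 0.
        ΣF_y = 123 sin 285° + 35.6 sin 203° + T_3 sin 161° + T_4 sin 41° = 0.
The known terms sum to (-0.9352, -132.7) N, so -0.9455 T_3 + 0.7547 T_4 = 0.9352 and 0.3256 T_3 + 0.6561 T_4 = 132.7.
Solving simultaneously: T_3 = 115 N, T_4 = 145.3 N.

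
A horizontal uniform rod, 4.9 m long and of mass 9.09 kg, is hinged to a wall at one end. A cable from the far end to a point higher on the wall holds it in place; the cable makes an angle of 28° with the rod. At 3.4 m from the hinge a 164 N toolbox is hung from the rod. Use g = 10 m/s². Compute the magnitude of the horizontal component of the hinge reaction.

Take torques about the hinge: T sin 28° · 4.9 = 9.09×10×2.45 + 164×3.4 = 780.31 N·m.
So T = 780.31 / (0.4695 × 4.9) = 339.2 N.
ΣF_x = 0: H_x = T cos 28° = 299.5 N.

H_x ≈ 299 N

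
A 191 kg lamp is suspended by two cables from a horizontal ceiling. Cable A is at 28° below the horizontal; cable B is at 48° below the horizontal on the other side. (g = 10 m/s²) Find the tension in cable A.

Weight W = 191 × 10 = 1910 N acts straight down.
Horizontal: T_A cos 28° = T_B cos 48°  →  T_B = 1.32 T_A.
Vertical: T_A sin 28° + T_B sin 48° = 1910.
Substituting the horizontal relation into the vertical equation gives 1.45 T_A = 1910, so T_A = 1317 N.

T_A ≈ 1320 N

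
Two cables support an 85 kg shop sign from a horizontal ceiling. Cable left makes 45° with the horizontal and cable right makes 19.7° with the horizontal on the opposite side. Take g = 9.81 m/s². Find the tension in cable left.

T_left ≈ 868 N

Weight W = 85 × 9.81 = 833.9 N acts straight down.
Horizontal: T_left cos 45° = T_right cos 19.7°  →  T_right = 0.7511 T_left.
Vertical: T_left sin 45° + T_right sin 19.7° = 833.9.
Substituting the horizontal relation into the vertical equation gives 0.9603 T_left = 833.9, so T_left = 868.3 N.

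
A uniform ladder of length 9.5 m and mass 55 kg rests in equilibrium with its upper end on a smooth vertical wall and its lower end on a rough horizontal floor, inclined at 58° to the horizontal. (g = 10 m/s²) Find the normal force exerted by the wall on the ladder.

Torques about the foot: N_wall · 9.5 sin 58° = 55×10×4.75 cos 58° → N_wall = 171.84 N.

N_wall ≈ 172 N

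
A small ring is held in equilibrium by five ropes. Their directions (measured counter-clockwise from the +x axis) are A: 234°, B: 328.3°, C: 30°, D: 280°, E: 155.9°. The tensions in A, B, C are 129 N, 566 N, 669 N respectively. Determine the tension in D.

T_D ≈ 412 N

Resolve: ΣF_x = 129 cos 234° + 566 cos 328.3° + 669 cos 30° + T_D cos 280° + T_E cos 155.9° = 0.
        ΣF_y = 129 sin 234° + 566 sin 328.3° + 669 sin 30° + T_D sin 280° + T_E sin 155.9° = 0.
The known terms sum to (985.1, -67.28) N, so 0.1736 T_D − 0.9128 T_E = -985.1 and -0.9848 T_D + 0.4083 T_E = 67.28.
Solving simultaneously: T_D = 411.6 N, T_E = 1157 N.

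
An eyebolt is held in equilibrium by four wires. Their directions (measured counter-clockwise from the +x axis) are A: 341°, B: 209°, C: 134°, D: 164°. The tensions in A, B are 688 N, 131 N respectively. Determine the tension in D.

Resolve: ΣF_x = 688 cos 341° + 131 cos 209° + T_C cos 134° + T_D cos 164° = 0.
        ΣF_y = 688 sin 341° + 131 sin 209° + T_C sin 134° + T_D sin 164° = 0.
The known terms sum to (535.9, -287.5) N, so -0.6947 T_C − 0.9613 T_D = -535.9 and 0.7193 T_C + 0.2756 T_D = 287.5.
Solving simultaneously: T_C = 257.3 N, T_D = 371.6 N.

T_D ≈ 372 N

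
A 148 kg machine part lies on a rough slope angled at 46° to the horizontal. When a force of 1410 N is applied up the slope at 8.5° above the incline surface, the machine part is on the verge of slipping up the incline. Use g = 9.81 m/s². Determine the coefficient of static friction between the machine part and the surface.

μ ≈ 0.438

On the verge of sliding up the incline, friction is at its maximum μN and acts down the slope.
Perpendicular to incline: N = W cos 46° − P sin 8.5° = 1009 − 208.4 = 800.1 N.
Along incline: P cos 8.5° − μN = W sin 46° → μ = −(W sin 46° − P cos 8.5°) / N = 0.4376.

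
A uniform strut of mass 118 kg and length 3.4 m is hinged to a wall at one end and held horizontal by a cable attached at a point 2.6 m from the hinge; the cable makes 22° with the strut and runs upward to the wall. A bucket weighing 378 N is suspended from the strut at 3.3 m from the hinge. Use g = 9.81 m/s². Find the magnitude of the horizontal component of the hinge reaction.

H_x ≈ 3060 N

Take torques about the hinge: T sin 22° · 2.6 = 118×9.81×1.7 + 378×3.3 = 3215.3 N·m.
So T = 3215.3 / (0.3746 × 2.6) = 3301.2 N.
ΣF_x = 0: H_x = T cos 22° = 3060.8 N.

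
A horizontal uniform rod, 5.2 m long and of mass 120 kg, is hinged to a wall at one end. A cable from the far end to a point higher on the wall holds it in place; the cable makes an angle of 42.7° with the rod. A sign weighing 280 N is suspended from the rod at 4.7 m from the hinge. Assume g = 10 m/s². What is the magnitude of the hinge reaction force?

Take torques about the hinge: T sin 42.7° · 5.2 = 120×10×2.6 + 280×4.7 = 4436 N·m.
So T = 4436 / (0.6782 × 5.2) = 1257.9 N.
ΣF_x = 0: H_x = T cos 42.7° = 924.47 N.
ΣF_y = 0: H_y = (120×10 + 280) − T sin 42.7° = 1480 − 853.08 = 626.92 N.
|H| = √(H_x² + H_y²) = √((924.47)² + (626.92)²) = 1117 N.

|H| ≈ 1120 N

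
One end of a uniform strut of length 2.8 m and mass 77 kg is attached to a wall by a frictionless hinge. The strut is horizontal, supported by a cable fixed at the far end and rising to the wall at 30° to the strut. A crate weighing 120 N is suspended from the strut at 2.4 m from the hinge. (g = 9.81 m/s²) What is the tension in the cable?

T ≈ 961 N

Take torques about the hinge: T sin 30° · 2.8 = 77×9.81×1.4 + 120×2.4 = 1345.5 N·m.
So T = 1345.5 / (0.5000 × 2.8) = 961.08 N.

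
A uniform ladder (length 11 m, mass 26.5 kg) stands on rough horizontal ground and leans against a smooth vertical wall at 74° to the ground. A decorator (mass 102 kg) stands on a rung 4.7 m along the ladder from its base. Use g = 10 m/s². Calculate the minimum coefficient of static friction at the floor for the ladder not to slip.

μ_min ≈ 0.127

ΣF_y = 0: N_floor = 26.5×10 + 102×10 = 1285 N.
Torques about the foot: N_wall · 11 sin 74° = 26.5×10×5.5 cos 74° + 102×10×4.7 cos 74° → N_wall = 162.96 N.
ΣF_x = 0: f_floor = N_wall = 162.96 N.
μ_min = f_floor / N_floor = 162.96 / 1285 = 0.1268.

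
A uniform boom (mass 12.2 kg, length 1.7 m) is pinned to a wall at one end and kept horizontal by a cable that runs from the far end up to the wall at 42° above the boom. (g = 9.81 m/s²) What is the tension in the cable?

Take torques about the hinge: T sin 42° · 1.7 = 12.2×9.81×0.85 = 101.73 N·m.
So T = 101.73 / (0.6691 × 1.7) = 89.431 N.

T ≈ 89.4 N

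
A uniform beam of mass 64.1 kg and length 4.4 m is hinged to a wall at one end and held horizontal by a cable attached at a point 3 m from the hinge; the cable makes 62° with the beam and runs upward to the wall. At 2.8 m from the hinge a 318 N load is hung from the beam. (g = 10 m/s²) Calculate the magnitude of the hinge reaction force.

Take torques about the hinge: T sin 62° · 3 = 64.1×10×2.2 + 318×2.8 = 2300.6 N·m.
So T = 2300.6 / (0.8829 × 3) = 868.53 N.
ΣF_x = 0: H_x = T cos 62° = 407.75 N.
ΣF_y = 0: H_y = (64.1×10 + 318) − T sin 62° = 959 − 766.87 = 192.13 N.
|H| = √(H_x² + H_y²) = √((407.75)² + (192.13)²) = 450.75 N.

|H| ≈ 451 N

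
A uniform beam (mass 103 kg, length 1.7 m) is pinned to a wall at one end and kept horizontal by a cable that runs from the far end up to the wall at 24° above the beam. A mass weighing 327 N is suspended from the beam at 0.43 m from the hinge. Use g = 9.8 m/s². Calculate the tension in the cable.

T ≈ 1440 N

Take torques about the hinge: T sin 24° · 1.7 = 103×9.8×0.85 + 327×0.43 = 998.6 N·m.
So T = 998.6 / (0.4067 × 1.7) = 1444.2 N.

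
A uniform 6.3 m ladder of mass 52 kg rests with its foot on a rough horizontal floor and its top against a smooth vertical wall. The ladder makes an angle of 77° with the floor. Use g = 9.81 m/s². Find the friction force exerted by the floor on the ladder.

f ≈ 58.9 N

Torques about the foot: N_wall · 6.3 sin 77° = 52×9.81×3.15 cos 77° → N_wall = 58.885 N.
ΣF_x = 0: f_floor = N_wall = 58.885 N.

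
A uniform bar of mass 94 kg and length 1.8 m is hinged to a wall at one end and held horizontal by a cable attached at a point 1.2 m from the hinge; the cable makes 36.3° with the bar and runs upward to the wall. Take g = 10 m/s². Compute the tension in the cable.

Take torques about the hinge: T sin 36.3° · 1.2 = 94×10×0.9 = 846 N·m.
So T = 846 / (0.5920 × 1.2) = 1190.9 N.

T ≈ 1190 N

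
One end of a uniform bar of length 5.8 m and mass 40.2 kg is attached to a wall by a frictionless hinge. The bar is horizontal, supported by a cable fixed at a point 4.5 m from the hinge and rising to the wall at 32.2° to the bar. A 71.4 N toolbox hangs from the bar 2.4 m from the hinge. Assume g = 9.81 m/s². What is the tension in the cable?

Take torques about the hinge: T sin 32.2° · 4.5 = 40.2×9.81×2.9 + 71.4×2.4 = 1315 N·m.
So T = 1315 / (0.5329 × 4.5) = 548.39 N.

T ≈ 548 N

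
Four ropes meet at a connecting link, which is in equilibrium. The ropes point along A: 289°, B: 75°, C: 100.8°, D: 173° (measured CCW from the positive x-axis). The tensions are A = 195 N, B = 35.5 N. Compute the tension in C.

T_C ≈ 147 N

Resolve: ΣF_x = 195 cos 289° + 35.5 cos 75° + T_C cos 100.8° + T_D cos 173° = 0.
        ΣF_y = 195 sin 289° + 35.5 sin 75° + T_C sin 100.8° + T_D sin 173° = 0.
The known terms sum to (72.67, -150.1) N, so -0.1874 T_C − 0.9925 T_D = -72.67 and 0.9823 T_C + 0.1219 T_D = 150.1.
Solving simultaneously: T_C = 147.2 N, T_D = 45.44 N.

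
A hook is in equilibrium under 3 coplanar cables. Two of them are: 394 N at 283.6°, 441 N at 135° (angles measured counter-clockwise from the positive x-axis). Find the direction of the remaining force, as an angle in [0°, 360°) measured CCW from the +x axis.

Sum the known components: ΣF_x = -219.2 N, ΣF_y = -71.12 N.
For equilibrium the remaining force must supply (−ΣF_x, −ΣF_y) = (219.2, 71.12) N.
Magnitude = √((219.2)² + (71.12)²) = 230.4 N; direction = atan2(71.12, 219.2) = 18.0°.

θ ≈ 18°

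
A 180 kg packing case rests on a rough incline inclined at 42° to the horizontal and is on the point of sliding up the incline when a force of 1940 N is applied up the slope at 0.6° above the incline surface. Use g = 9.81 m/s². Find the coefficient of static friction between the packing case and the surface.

On the verge of sliding up the incline, friction is at its maximum μN and acts down the slope.
Perpendicular to incline: N = W cos 42° − P sin 0.6° = 1312 − 20.32 = 1292 N.
Along incline: P cos 0.6° − μN = W sin 42° → μ = −(W sin 42° − P cos 0.6°) / N = 0.587.

μ ≈ 0.587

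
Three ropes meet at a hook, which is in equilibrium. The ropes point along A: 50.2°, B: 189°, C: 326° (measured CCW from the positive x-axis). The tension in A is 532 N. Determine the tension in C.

Resolve: ΣF_x = 532 cos 50.2° + T_B cos 189° + T_C cos 326° = 0.
        ΣF_y = 532 sin 50.2° + T_B sin 189° + T_C sin 326° = 0.
The known terms sum to (340.5, 408.7) N, so -0.9877 T_B + 0.8290 T_C = -340.5 and -0.1564 T_B − 0.5592 T_C = -408.7.
Solving simultaneously: T_B = 776.1 N, T_C = 513.8 N.

T_C ≈ 514 N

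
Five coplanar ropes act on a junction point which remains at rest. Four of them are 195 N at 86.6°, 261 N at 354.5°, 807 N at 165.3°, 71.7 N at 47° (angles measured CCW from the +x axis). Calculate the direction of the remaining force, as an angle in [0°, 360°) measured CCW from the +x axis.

Sum the known components: ΣF_x = -460.3 N, ΣF_y = 426.9 N.
For equilibrium the remaining force must supply (−ΣF_x, −ΣF_y) = (460.3, -426.9) N.
Magnitude = √((460.3)² + (-426.9)²) = 627.8 N; direction = atan2(-426.9, 460.3) = 317.2°.

θ ≈ 317°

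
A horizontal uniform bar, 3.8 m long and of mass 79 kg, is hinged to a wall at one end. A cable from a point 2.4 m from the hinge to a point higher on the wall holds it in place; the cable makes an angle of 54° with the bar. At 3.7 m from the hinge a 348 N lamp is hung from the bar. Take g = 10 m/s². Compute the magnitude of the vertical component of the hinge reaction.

|H_y| ≈ 23.9 N

Take torques about the hinge: T sin 54° · 2.4 = 79×10×1.9 + 348×3.7 = 2788.6 N·m.
So T = 2788.6 / (0.8090 × 2.4) = 1436.2 N.
ΣF_y = 0: H_y = (79×10 + 348) − T sin 54° = 1138 − 1161.9 = -23.917 N.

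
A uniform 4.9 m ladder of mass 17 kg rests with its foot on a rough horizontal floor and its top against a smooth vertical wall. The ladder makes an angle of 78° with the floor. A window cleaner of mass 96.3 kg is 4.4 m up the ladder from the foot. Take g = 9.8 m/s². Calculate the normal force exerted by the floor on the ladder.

ΣF_y = 0: N_floor = 17×9.8 + 96.3×9.8 = 1110.3 N.

N_floor ≈ 1110 N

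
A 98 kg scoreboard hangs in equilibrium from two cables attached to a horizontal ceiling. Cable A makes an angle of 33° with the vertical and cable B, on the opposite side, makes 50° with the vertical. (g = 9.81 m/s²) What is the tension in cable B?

Angles from the horizontal: cable A is 90° − 33° = 57°, cable B is 90° − 50° = 40°.
Weight W = 98 × 9.81 = 961.4 N acts straight down.
Horizontal: T_A cos 57° = T_B cos 40°  →  T_A = 1.407 T_B.
Vertical: T_A sin 57° + T_B sin 40° = 961.4.
Substituting the horizontal relation into the vertical equation gives 1.822 T_B = 961.4, so T_B = 527.5 N.

T_B ≈ 528 N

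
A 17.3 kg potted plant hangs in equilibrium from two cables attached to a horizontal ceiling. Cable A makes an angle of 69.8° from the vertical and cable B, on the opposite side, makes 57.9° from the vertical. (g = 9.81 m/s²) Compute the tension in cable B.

T_B ≈ 201 N

Angles from the horizontal: cable A is 90° − 69.8° = 20.2°, cable B is 90° − 57.9° = 32.1°.
Weight W = 17.3 × 9.81 = 169.7 N acts straight down.
Horizontal: T_A cos 20.2° = T_B cos 32.1°  →  T_A = 0.9026 T_B.
Vertical: T_A sin 20.2° + T_B sin 32.1° = 169.7.
Substituting the horizontal relation into the vertical equation gives 0.8431 T_B = 169.7, so T_B = 201.3 N.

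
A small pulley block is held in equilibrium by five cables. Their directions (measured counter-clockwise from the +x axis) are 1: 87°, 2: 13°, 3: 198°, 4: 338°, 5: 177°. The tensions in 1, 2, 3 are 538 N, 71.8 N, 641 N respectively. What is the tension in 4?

Resolve: ΣF_x = 538 cos 87° + 71.8 cos 13° + 641 cos 198° + T_4 cos 338° + T_5 cos 177° = 0.
        ΣF_y = 538 sin 87° + 71.8 sin 13° + 641 sin 198° + T_4 sin 338° + T_5 sin 177° = 0.
The known terms sum to (-511.5, 355.3) N, so 0.9272 T_4 − 0.9986 T_5 = 511.5 and -0.3746 T_4 + 0.0523 T_5 = -355.3.
Solving simultaneously: T_4 = 1008 N, T_5 = 423.4 N.

T_4 ≈ 1010 N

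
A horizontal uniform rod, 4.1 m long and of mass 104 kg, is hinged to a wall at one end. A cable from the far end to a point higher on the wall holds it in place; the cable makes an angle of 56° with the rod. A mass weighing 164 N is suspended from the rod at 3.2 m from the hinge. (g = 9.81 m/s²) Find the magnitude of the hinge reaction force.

|H| ≈ 695 N

Take torques about the hinge: T sin 56° · 4.1 = 104×9.81×2.05 + 164×3.2 = 2616.3 N·m.
So T = 2616.3 / (0.8290 × 4.1) = 769.71 N.
ΣF_x = 0: H_x = T cos 56° = 430.42 N.
ΣF_y = 0: H_y = (104×9.81 + 164) − T sin 56° = 1184.2 − 638.12 = 546.12 N.
|H| = √(H_x² + H_y²) = √((430.42)² + (546.12)²) = 695.35 N.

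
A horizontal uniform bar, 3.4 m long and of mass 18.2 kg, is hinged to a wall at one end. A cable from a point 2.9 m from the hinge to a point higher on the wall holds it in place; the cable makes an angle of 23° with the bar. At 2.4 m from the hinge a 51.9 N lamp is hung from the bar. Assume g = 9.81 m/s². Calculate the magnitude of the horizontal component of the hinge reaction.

Take torques about the hinge: T sin 23° · 2.9 = 18.2×9.81×1.7 + 51.9×2.4 = 428.08 N·m.
So T = 428.08 / (0.3907 × 2.9) = 377.79 N.
ΣF_x = 0: H_x = T cos 23° = 347.76 N.

H_x ≈ 348 N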